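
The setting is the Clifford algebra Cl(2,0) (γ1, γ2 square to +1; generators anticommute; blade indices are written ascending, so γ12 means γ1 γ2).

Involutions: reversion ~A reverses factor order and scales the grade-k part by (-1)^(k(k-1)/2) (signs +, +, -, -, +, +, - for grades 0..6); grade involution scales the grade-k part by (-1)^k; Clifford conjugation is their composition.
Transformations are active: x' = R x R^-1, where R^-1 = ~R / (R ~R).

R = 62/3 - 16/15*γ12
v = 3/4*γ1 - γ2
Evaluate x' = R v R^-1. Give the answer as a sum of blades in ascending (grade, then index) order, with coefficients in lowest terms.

~R = 62/3 + 16/15*γ12, and R ~R = 96356/225, so R^-1 = ~R / (96356/225).
R v = 497/30*γ1 - 298/15*γ2
Answer: 81803/96356*γ1 - 22101/24089*γ2


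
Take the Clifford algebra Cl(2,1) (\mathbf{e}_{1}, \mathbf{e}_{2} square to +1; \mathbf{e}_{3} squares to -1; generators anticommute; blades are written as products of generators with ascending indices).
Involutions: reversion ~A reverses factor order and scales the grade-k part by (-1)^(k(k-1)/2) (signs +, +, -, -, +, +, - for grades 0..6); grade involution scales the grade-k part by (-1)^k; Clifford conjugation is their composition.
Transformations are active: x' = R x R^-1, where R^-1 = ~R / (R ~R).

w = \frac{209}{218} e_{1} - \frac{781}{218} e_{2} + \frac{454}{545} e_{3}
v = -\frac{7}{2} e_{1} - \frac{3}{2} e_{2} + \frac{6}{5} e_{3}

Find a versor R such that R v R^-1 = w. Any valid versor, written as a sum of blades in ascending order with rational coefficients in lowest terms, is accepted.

Why this works: both vectors square to \frac{653}{50}, so q(v) = q(w) and R = v + w = -\frac{277}{109} e_{1} - \frac{554}{109} e_{2} + \frac{1108}{545} e_{3} carries v to w — its own direction survives, the complement (v - w)/2 flips.
Answer: -\frac{277}{109} e_{1} - \frac{554}{109} e_{2} + \frac{1108}{545} e_{3}


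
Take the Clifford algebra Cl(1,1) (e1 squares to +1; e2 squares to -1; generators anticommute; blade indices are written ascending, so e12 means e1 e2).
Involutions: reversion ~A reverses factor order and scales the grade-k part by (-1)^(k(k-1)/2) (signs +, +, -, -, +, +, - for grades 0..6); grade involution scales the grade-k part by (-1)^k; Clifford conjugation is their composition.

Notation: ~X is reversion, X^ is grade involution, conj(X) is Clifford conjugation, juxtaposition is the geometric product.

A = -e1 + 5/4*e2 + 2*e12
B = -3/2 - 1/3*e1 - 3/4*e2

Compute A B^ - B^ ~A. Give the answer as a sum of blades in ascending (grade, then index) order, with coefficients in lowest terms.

first term: -61/48 - 61/24*e2 - 25/6*e12
second term: -61/48 - 61/24*e2 + 25/6*e12
Answer: -25/3*e12


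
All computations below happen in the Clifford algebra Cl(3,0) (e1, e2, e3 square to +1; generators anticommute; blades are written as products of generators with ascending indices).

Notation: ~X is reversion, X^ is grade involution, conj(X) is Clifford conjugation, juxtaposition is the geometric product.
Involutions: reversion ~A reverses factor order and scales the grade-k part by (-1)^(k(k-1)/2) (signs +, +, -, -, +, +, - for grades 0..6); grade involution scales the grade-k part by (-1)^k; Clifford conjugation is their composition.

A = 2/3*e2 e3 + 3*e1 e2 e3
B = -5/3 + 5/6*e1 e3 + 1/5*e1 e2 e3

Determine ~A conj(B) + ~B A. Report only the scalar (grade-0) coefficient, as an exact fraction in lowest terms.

first term: 3/5 + 2/15*e1 + 5/2*e2 + 5/9*e1 e2 + 10/9*e2 e3 + 5*e1 e2 e3
second term: 3/5 + 2/15*e1 - 5/2*e2 + 5/9*e1 e2 - 10/9*e2 e3 - 5*e1 e2 e3
Answer: 6/5


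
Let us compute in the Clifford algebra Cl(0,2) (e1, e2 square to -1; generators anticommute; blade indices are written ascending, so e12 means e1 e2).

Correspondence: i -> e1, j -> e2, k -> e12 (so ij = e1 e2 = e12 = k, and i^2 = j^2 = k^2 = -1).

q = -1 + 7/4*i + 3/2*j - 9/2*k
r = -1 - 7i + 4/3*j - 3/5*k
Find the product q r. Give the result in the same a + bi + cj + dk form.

In blades: q = -1 + 7/4*e1 + 3/2*e2 - 9/2*e12, r = -1 - 7*e1 + 4/3*e2 - 3/5*e12.
Distribute q over r term by term (generator squares from the signature, products reordered to ascending indices): (-1)*r = 1 + 7*e1 - 4/3*e2 + 3/5*e12; (7/4*e1)*r = 49/4 - 7/4*e1 + 21/20*e2 + 7/3*e12; (3/2*e2)*r = -2 - 9/10*e1 - 3/2*e2 + 21/2*e12; (-9/2*e12)*r = -27/10 + 6*e1 + 63/2*e2 + 9/2*e12.
Sum: 171/20 + 207/20*e1 + 1783/60*e2 + 269/15*e12; translating back through the correspondence:
Answer: 171/20 + 207/20*i + 1783/60*j + 269/15*k


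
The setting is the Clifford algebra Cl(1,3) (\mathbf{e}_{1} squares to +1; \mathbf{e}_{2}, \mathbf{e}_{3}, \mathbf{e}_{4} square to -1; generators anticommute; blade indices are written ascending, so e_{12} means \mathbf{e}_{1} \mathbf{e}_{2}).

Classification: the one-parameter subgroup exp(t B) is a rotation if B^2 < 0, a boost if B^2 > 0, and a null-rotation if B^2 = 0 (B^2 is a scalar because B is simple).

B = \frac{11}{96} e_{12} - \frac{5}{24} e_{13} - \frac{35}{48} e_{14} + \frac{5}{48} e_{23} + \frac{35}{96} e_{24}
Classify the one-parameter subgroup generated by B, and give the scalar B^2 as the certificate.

B^2 term by term: the squares give (\frac{11}{96})^2*(e_{12})^2 + (-\frac{5}{24})^2*(e_{13})^2 + (-\frac{35}{48})^2*(e_{14})^2 + (\frac{5}{48})^2*(e_{23})^2 + (\frac{35}{96})^2*(e_{24})^2 = \frac{121}{9216}*(+1) + \frac{25}{576}*(+1) + \frac{1225}{2304}*(+1) + \frac{25}{2304}*(-1) + \frac{1225}{9216}*(-1) = \frac{4}{9} (each basis 2-blade squares to minus the product of its generators' squares); cross terms between blades sharing an index anticommute and cancel; the commuting (index-disjoint) pairs give grade-4 terms 2*c*c'*(blade product), which cancel blade by blade — e_{1234}: \frac{175}{1152} - \frac{175}{1152} = 0 — confirming B is simple. So B^2 = \frac{4}{9}.
Answer: boost, certificate B^2 = \frac{4}{9}. Check the certificate: B^2 = \frac{4}{9}, and that sign is decisive whatever form B takes.


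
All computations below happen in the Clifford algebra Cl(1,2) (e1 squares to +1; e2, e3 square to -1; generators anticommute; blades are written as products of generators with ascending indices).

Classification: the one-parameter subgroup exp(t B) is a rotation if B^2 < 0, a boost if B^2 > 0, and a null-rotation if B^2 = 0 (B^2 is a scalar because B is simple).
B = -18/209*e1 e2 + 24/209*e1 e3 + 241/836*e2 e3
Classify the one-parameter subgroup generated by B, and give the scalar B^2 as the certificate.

B^2 term by term: the squares give (-18/209)^2*(e1 e2)^2 + (24/209)^2*(e1 e3)^2 + (241/836)^2*(e2 e3)^2 = 324/43681*(+1) + 576/43681*(+1) + 58081/698896*(-1) = -1/16 (each basis 2-blade squares to minus the product of its generators' squares); cross terms between blades sharing an index anticommute and cancel. So B^2 = -1/16.
Answer: rotation, certificate B^2 = -1/16. The class reads off the invariant scalar -1/16 directly.


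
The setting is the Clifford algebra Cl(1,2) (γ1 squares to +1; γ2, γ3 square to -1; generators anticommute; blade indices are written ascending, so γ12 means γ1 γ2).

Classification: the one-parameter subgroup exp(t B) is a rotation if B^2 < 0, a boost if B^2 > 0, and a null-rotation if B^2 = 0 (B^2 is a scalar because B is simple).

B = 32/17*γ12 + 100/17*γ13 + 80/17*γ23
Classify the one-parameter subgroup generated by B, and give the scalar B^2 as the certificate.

B^2 term by term: the squares give (32/17)^2*(γ12)^2 + (100/17)^2*(γ13)^2 + (80/17)^2*(γ23)^2 = 1024/289*(+1) + 10000/289*(+1) + 6400/289*(-1) = 16 (each basis 2-blade squares to minus the product of its generators' squares); cross terms between blades sharing an index anticommute and cancel. So B^2 = 16.
Answer: boost, certificate B^2 = 16. Check the certificate: B^2 = 16, and that sign is decisive whatever form B takes.


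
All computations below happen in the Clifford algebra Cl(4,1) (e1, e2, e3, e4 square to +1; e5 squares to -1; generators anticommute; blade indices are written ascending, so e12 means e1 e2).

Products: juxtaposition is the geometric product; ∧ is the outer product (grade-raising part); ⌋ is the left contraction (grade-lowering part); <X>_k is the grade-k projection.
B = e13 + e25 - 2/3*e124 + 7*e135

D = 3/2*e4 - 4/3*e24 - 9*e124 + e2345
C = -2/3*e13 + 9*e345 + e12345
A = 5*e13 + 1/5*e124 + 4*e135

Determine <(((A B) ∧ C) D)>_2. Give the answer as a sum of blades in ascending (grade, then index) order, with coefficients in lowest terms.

step 1: 347/15 - 39*e5 - 4*e123 - 1/5*e145 - 53/15*e234 - 5*e1235 + 19/15*e2345
step 2: -694/45*e13 + 26*e135 + 1041/5*e345 + 347/15*e12345
step 3: -347/15*e1 - 1041/5*e2 - 1041/2*e35 - 26*e124 - 347/15*e134 - 1388/45*e135 + 694/5*e234 - 1388/5*e235 - 2776/135*e1234 + 18391/10*e1235 + 694/45*e1245 - 39*e1345 + 234*e2345 + 104/3*e12345
step 4: -1041/2*e35
Answer: -1041/2*e35


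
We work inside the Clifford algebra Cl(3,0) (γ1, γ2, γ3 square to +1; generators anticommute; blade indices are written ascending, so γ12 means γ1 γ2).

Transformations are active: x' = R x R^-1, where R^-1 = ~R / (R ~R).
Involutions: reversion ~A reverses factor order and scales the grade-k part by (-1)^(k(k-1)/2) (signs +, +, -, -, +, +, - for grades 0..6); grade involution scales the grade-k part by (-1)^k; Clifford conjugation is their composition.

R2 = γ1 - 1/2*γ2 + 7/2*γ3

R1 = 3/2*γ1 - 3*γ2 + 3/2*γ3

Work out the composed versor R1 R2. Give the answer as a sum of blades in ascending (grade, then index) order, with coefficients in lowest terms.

Distribute over the terms of R1 (each basis-blade product reordered to ascending indices, repeated generators contracted through their squares):
(3/2*γ1) R2 = 3/2 - 3/4*γ12 + 21/4*γ13
(-3*γ2) R2 = 3/2 + 3*γ12 - 21/2*γ23
(3/2*γ3) R2 = 21/4 - 3/2*γ13 + 3/4*γ23
Summing the partial products and collecting blades:
Answer: 33/4 + 9/4*γ12 + 15/4*γ13 - 39/4*γ23


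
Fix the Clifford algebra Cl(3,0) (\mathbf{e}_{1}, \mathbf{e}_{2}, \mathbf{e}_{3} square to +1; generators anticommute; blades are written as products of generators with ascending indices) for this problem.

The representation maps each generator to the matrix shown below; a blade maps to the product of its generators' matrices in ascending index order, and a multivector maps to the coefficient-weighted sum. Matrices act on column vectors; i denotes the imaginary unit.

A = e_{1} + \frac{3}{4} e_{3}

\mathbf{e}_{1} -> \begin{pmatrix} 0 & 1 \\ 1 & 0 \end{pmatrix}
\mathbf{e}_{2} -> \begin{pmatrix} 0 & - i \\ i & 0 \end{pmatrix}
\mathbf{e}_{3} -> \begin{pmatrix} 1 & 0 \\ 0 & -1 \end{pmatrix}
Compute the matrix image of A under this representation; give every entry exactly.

M = (1)*rho(e_{1}) + (\frac{3}{4})*rho(e_{3}), summed entrywise:
Answer: \begin{pmatrix} \frac{3}{4} & 1 \\ 1 & - \frac{3}{4} \end{pmatrix}


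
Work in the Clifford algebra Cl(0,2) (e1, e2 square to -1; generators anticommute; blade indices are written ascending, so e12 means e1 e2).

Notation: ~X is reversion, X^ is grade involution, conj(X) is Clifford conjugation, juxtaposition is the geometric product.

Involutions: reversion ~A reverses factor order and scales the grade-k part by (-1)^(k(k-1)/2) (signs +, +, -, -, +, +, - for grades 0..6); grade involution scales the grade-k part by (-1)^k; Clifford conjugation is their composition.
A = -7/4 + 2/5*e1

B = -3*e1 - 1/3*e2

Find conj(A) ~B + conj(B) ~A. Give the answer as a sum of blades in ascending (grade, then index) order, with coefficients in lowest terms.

first term: -6/5 + 21/4*e1 + 7/12*e2 + 2/15*e12
second term: -6/5 - 21/4*e1 - 7/12*e2 - 2/15*e12
Answer: -12/5


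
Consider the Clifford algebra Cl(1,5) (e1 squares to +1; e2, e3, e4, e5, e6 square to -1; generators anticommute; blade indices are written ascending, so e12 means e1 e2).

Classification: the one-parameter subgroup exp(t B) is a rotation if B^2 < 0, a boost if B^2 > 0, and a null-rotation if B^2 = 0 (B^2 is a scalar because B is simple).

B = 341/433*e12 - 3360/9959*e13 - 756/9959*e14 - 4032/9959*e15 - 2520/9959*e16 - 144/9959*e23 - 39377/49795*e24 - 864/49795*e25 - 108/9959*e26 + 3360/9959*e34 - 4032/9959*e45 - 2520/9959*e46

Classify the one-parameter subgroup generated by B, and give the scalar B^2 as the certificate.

B^2 term by term: the squares give (341/433)^2*(e12)^2 + (-3360/9959)^2*(e13)^2 + (-756/9959)^2*(e14)^2 + (-4032/9959)^2*(e15)^2 + (-2520/9959)^2*(e16)^2 + (-144/9959)^2*(e23)^2 + (-39377/49795)^2*(e24)^2 + (-864/49795)^2*(e25)^2 + (-108/9959)^2*(e26)^2 + (3360/9959)^2*(e34)^2 + (-4032/9959)^2*(e45)^2 + (-2520/9959)^2*(e46)^2 = 116281/187489*(+1) + 11289600/99181681*(+1) + 571536/99181681*(+1) + 16257024/99181681*(+1) + 6350400/99181681*(+1) + 20736/99181681*(-1) + 1550548129/2479542025*(-1) + 746496/2479542025*(-1) + 11664/99181681*(-1) + 11289600/99181681*(-1) + 16257024/99181681*(-1) + 6350400/99181681*(-1) = 0 (each basis 2-blade squares to minus the product of its generators' squares); cross terms between blades sharing an index anticommute and cancel; the commuting (index-disjoint) pairs give grade-4 terms 2*c*c'*(blade product), which cancel blade by blade — e1234: 2291520/4312247 - 52922688/99181681 + 217728/99181681 = 0; e1235: -1161216/99181681 + 1161216/99181681 = 0; e1236: -725760/99181681 + 725760/99181681 = 0; e1245: -2749824/4312247 - 1306368/495908405 + 317536128/495908405 = 0; e1246: -1718640/4312247 - 163296/99181681 + 39692016/99181681 = 0; e1256: -870912/99181681 + 870912/99181681 = 0; e1345: 27095040/99181681 - 27095040/99181681 = 0; e1346: 16934400/99181681 - 16934400/99181681 = 0; e1456: -20321280/99181681 + 20321280/99181681 = 0; e2345: 1161216/99181681 - 1161216/99181681 = 0; e2346: 725760/99181681 - 725760/99181681 = 0; e2456: -870912/99181681 + 870912/99181681 = 0 — confirming B is simple. So B^2 = 0.
Answer: null-rotation, certificate B^2 = 0. No conjugation can change B^2 = 0; the sign gives the class.


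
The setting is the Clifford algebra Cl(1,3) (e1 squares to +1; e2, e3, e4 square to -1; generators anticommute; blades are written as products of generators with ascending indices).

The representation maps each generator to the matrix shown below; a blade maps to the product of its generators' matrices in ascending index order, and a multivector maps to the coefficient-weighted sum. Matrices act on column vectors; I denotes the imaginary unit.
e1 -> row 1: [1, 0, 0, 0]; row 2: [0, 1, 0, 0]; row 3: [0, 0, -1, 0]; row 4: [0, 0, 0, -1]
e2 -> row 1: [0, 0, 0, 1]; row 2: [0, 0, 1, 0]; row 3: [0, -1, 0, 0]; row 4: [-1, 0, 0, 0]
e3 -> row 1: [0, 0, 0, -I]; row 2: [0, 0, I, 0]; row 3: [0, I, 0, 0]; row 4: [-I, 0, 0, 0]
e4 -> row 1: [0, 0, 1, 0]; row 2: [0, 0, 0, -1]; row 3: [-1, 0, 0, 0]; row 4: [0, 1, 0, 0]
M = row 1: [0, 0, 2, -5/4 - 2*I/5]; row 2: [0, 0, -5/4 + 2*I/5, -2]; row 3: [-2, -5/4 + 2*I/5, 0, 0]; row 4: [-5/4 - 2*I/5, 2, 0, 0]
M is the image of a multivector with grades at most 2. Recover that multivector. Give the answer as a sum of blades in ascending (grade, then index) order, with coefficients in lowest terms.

Method: the blade images are trace-orthogonal — tr(rho(e_A) rho(e_B)^-1) = 4 if A = B and 0 otherwise — and rho(e_A)^-1 = (e_A)^2 * rho(e_A) with (e_A)^2 = +1 or -1, so the coefficient of e_A in the preimage is (e_A)^2 * tr(M rho(e_A))/4.
Nonzero projections over blades of grade <= 2: e3: (e3)^2 = -1, tr(M rho(e3)) = -8/5, coefficient 2/5; e4: (e4)^2 = -1, tr(M rho(e4)) = -8, coefficient 2; e1 e2: (e1 e2)^2 = +1, tr(M rho(e1 e2)) = -5, coefficient -5/4. Every other blade of grade <= 2 projects to 0.
Answer: 2/5*e3 + 2*e4 - 5/4*e1 e2


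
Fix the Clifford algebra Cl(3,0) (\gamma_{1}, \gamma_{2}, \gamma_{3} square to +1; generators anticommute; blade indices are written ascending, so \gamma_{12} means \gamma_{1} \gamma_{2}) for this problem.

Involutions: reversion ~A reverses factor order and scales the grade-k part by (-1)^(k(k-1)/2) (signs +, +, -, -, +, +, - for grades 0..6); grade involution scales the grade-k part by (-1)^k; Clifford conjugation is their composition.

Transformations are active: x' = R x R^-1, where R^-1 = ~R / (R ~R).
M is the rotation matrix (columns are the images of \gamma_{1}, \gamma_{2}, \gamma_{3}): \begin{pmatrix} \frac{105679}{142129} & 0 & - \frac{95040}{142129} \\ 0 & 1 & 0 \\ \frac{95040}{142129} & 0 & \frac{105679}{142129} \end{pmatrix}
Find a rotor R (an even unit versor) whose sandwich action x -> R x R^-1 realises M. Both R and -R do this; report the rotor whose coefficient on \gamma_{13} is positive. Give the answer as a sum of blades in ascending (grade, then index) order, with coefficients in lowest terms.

Method: write R = a + b12*\gamma_{12} + b13*\gamma_{13} + b23*\gamma_{23} with a^2 + b12^2 + b13^2 + b23^2 = 1 (so R^-1 = ~R). Expanding the columns R e_j ~R gives tr M = 4a^2 - 1 and, from the antisymmetric part, M21 - M12 = -4a*b12, M13 - M31 = 4a*b13, M32 - M23 = -4a*b23.
Here tr M = \frac{353487}{142129}, so a^2 = (1 + tr M)/4 = \frac{123904}{142129} and a = ±\frac{352}{377}. Taking a = \frac{352}{377}: M21 - M12 = 0, M13 - M31 = -\frac{190080}{142129}, M32 - M23 = 0, giving b12 = 0, b13 = -\frac{135}{377}, b23 = 0, i.e. R = \frac{352}{377} - \frac{135}{377} \gamma_{13}.
Its \gamma_{13} coefficient is negative, so report the other preimage -R.
Answer: -\frac{352}{377} + \frac{135}{377} \gamma_{13}. Why the constraint matters: R and -R act identically through the sandwich — M has trace \frac{353487}{142129} either way — so only the sign condition on \gamma_{13} picks one of the two preimages.


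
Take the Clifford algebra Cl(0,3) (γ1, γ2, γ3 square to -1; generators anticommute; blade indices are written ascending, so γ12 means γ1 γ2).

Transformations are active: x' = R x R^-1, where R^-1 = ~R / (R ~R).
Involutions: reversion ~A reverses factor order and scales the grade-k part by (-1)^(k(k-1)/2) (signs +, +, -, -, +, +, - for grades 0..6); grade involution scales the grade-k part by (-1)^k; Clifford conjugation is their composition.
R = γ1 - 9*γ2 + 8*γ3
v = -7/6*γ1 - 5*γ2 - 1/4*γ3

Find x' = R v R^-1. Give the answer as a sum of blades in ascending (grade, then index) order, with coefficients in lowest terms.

~R = γ1 - 9*γ2 + 8*γ3, and R ~R = -146, so R^-1 = ~R / (-146).
R v = -251/6 - 31/2*γ12 + 109/12*γ13 + 169/4*γ23
Answer: 127/73*γ1 - 23/146*γ2 + 4235/876*γ3


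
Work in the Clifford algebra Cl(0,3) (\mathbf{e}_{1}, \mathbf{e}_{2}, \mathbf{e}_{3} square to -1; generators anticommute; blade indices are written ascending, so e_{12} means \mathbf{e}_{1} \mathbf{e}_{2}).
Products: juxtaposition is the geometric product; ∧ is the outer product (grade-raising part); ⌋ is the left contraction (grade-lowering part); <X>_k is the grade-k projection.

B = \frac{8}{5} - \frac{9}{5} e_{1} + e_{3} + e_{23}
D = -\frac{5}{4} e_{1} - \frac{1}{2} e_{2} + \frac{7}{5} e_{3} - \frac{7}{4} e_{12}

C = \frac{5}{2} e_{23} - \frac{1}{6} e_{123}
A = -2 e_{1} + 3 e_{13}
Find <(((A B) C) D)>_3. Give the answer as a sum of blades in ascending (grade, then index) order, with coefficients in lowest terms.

step 1: -\frac{18}{5} - \frac{31}{5} e_{1} - \frac{27}{5} e_{3} + 3 e_{12} + \frac{14}{5} e_{13} - 2 e_{123}
step 2: \frac{1}{3} + 5 e_{1} - \frac{419}{30} e_{2} + \frac{1}{2} e_{3} + \frac{61}{10} e_{12} - \frac{15}{2} e_{13} - \frac{301}{30} e_{23} - \frac{149}{10} e_{123}
step 3: \frac{1109}{120} + \frac{1503}{40} e_{1} + \frac{3001}{200} e_{2} - \frac{673}{60} e_{3} + \frac{191}{600} e_{12} + \frac{979}{30} e_{13} - \frac{3829}{75} e_{23} + \frac{4937}{300} e_{123}
step 4: \frac{4937}{300} e_{123}
Answer: \frac{4937}{300} e_{123}


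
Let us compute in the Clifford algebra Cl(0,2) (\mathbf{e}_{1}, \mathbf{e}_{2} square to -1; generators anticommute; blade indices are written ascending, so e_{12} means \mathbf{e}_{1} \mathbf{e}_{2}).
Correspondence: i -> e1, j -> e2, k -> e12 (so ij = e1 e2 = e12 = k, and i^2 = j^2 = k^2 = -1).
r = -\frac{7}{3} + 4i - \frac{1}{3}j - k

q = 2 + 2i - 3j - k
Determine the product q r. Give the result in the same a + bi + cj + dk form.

In blades: q = 2 + 2 e_{1} - 3 e_{2} - e_{12}, r = -\frac{7}{3} + 4 e_{1} - \frac{1}{3} e_{2} - e_{12}.
Distribute q over r term by term (generator squares from the signature, products reordered to ascending indices): (2)*r = -\frac{14}{3} + 8 e_{1} - \frac{2}{3} e_{2} - 2 e_{12}; (2 e_{1})*r = -8 - \frac{14}{3} e_{1} + 2 e_{2} - \frac{2}{3} e_{12}; (-3 e_{2})*r = -1 + 3 e_{1} + 7 e_{2} + 12 e_{12}; (-e_{12})*r = -1 - \frac{1}{3} e_{1} - 4 e_{2} + \frac{7}{3} e_{12}.
Sum: -\frac{44}{3} + 6 e_{1} + \frac{13}{3} e_{2} + \frac{35}{3} e_{12}; translating back through the correspondence:
Answer: -\frac{44}{3} + 6i + \frac{13}{3}j + \frac{35}{3}k


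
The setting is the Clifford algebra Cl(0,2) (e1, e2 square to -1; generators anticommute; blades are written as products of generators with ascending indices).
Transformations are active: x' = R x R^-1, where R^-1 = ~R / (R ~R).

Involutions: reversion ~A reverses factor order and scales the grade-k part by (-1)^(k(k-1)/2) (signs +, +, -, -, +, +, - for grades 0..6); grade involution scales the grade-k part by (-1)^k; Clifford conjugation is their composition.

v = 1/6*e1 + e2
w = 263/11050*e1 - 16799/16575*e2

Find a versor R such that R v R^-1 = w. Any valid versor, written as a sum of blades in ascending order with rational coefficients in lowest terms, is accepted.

Take R = v + w = 3157/16575*e1 - 224/16575*e2. Because q(v) = q(w) = -37/36, conjugation by R sends v exactly to w.
Answer: 3157/16575*e1 - 224/16575*e2


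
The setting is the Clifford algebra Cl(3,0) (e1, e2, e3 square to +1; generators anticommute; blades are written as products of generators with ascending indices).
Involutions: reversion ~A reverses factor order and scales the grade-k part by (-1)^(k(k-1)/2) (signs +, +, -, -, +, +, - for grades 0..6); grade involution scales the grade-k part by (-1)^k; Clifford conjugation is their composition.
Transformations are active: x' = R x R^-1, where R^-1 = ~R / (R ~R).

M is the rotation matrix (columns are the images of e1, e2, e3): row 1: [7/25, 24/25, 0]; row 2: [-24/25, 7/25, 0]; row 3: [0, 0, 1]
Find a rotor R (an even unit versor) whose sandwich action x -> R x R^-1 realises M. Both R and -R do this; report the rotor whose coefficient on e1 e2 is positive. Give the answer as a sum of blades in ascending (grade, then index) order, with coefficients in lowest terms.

Method: write R = a + b12*e1 e2 + b13*e1 e3 + b23*e2 e3 with a^2 + b12^2 + b13^2 + b23^2 = 1 (so R^-1 = ~R). Expanding the columns R e_j ~R gives tr M = 4a^2 - 1 and, from the antisymmetric part, M21 - M12 = -4a*b12, M13 - M31 = 4a*b13, M32 - M23 = -4a*b23.
Here tr M = 39/25, so a^2 = (1 + tr M)/4 = 16/25 and a = ±4/5. Taking a = 4/5: M21 - M12 = -48/25, M13 - M31 = 0, M32 - M23 = 0, giving b12 = 3/5, b13 = 0, b23 = 0, i.e. R = 4/5 + 3/5*e1 e2.
Its e1 e2 coefficient is already positive.
Answer: 4/5 + 3/5*e1 e2. Recall the cover is two-to-one: with M of trace 39/25, both preimages act alike, and the stated e1 e2 sign chooses the sheet.


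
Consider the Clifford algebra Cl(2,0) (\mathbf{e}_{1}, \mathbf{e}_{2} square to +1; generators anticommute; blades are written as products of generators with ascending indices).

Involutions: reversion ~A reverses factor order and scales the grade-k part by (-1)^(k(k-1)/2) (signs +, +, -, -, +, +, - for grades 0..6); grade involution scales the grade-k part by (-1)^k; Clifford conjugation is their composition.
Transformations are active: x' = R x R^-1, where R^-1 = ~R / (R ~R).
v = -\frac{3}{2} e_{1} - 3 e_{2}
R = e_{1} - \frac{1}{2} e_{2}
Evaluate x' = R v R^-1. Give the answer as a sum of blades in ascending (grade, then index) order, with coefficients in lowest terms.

~R = e_{1} - \frac{1}{2} e_{2}, and R ~R = \frac{5}{4}, so R^-1 = ~R / (\frac{5}{4}).
R v = -\frac{15}{4} e_{1} e_{2}
Answer: \frac{3}{2} e_{1} + 3 e_{2}


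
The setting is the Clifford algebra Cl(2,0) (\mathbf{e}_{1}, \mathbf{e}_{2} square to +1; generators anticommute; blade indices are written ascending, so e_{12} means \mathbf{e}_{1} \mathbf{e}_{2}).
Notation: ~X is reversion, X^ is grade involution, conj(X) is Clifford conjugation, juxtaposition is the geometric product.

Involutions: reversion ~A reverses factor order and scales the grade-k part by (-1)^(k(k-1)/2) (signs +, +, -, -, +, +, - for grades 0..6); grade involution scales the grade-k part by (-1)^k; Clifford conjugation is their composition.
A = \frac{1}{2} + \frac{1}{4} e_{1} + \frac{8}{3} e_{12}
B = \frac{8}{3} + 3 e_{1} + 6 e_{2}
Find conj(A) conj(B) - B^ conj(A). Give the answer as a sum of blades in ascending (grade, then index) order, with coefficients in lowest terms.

first term: \frac{25}{12} + \frac{83}{6} e_{1} - 11 e_{2} - \frac{101}{18} e_{12}
second term: \frac{25}{12} - \frac{109}{6} e_{1} + 5 e_{2} - \frac{155}{18} e_{12}
Answer: 32 e_{1} - 16 e_{2} + 3 e_{12}


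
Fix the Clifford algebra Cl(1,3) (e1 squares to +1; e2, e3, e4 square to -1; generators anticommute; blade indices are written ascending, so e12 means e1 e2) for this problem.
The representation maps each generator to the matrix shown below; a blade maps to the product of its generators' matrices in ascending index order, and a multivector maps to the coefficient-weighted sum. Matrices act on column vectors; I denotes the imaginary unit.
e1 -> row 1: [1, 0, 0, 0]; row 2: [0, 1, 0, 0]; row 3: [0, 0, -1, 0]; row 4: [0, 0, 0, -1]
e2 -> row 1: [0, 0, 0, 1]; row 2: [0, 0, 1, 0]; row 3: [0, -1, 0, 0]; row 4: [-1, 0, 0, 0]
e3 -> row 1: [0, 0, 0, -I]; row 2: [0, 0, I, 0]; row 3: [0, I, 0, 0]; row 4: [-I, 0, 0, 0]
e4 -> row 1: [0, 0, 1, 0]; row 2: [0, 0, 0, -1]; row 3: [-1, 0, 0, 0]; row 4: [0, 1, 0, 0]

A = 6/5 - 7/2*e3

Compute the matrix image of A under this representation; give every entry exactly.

M = (6/5)*1 + (-7/2)*rho(e3), summed entrywise (1 is the identity matrix):
Answer: row 1: [6/5, 0, 0, 7*I/2]; row 2: [0, 6/5, -7*I/2, 0]; row 3: [0, -7*I/2, 6/5, 0]; row 4: [7*I/2, 0, 0, 6/5]


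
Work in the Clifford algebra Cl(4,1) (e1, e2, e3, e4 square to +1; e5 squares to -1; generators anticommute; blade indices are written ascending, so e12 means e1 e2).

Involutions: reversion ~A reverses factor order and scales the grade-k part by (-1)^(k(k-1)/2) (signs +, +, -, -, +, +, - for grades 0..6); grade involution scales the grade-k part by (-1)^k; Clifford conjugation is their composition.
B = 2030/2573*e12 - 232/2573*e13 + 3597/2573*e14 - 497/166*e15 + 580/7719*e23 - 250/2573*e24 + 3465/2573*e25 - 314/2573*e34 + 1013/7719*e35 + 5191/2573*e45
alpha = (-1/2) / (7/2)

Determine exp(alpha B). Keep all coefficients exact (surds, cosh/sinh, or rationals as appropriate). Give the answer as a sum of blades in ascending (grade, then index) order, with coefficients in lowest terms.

B^2 term by term: the squares give (2030/2573)^2*(e12)^2 + (-232/2573)^2*(e13)^2 + (3597/2573)^2*(e14)^2 + (-497/166)^2*(e15)^2 + (580/7719)^2*(e23)^2 + (-250/2573)^2*(e24)^2 + (3465/2573)^2*(e25)^2 + (-314/2573)^2*(e34)^2 + (1013/7719)^2*(e35)^2 + (5191/2573)^2*(e45)^2 = 4120900/6620329*(-1) + 53824/6620329*(-1) + 12938409/6620329*(-1) + 247009/27556*(+1) + 336400/59582961*(-1) + 62500/6620329*(-1) + 12006225/6620329*(+1) + 98596/6620329*(-1) + 1026169/59582961*(+1) + 26946481/6620329*(+1) = 49/4 (each basis 2-blade squares to minus the product of its generators' squares); cross terms between blades sharing an index anticommute and cancel; the commuting (index-disjoint) pairs give grade-4 terms 2*c*c'*(blade product), which cancel blade by blade — e1234: -1274840/6620329 - 116000/6620329 + 1390840/6620329 = 0; e1235: 4112780/19860987 + 1607760/6620329 - 288260/640677 = 0; e1245: 21075460/6620329 - 24927210/6620329 + 124250/213559 = 0; e1345: -2408624/6620329 - 2429174/6620329 + 156058/213559 = 0; e2345: 6021560/19860987 + 506500/19860987 - 2176020/6620329 = 0 — confirming B is simple. So B^2 = 49/4.
B^2 = 49/4 — since the square is positive, the closed form is hyperbolic: l = 7/2, alpha*l = -1/2, so exp(alpha B) = cosh(-1/2) + (sinh(-1/2)/(7/2))*B = cosh(1/2) + (-2*sinh(1/2)/7)*B.
Answer: cosh(1/2) - 580*sinh(1/2)/2573*e12 + 464*sinh(1/2)/18011*e13 - 7194*sinh(1/2)/18011*e14 + 71*sinh(1/2)/83*e15 - 1160*sinh(1/2)/54033*e23 + 500*sinh(1/2)/18011*e24 - 990*sinh(1/2)/2573*e25 + 628*sinh(1/2)/18011*e34 - 2026*sinh(1/2)/54033*e35 - 10382*sinh(1/2)/18011*e45


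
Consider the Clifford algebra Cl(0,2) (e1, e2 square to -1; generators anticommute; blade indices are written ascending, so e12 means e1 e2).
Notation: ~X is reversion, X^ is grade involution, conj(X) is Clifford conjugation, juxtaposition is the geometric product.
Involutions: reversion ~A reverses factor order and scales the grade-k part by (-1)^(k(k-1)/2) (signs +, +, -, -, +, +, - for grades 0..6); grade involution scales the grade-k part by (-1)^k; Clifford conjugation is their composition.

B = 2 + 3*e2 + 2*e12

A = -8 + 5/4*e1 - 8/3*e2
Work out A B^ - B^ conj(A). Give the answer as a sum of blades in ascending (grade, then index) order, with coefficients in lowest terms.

first term: -24 - 17/6*e1 + 97/6*e2 - 79/4*e12
second term: -8 - 47/6*e1 + 161/6*e2 - 79/4*e12
Answer: -16 + 5*e1 - 32/3*e2


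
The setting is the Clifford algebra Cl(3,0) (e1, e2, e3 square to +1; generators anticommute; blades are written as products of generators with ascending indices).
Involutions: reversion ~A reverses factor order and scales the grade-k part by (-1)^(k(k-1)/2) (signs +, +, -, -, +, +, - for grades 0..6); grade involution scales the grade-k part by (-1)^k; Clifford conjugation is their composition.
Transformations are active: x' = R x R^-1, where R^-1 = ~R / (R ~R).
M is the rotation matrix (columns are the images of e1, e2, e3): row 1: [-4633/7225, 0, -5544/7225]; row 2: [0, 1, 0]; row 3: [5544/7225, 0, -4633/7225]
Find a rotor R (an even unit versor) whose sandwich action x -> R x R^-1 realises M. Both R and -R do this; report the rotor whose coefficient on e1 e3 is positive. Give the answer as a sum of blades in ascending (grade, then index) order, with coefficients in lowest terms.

Method: write R = a + b12*e1 e2 + b13*e1 e3 + b23*e2 e3 with a^2 + b12^2 + b13^2 + b23^2 = 1 (so R^-1 = ~R). Expanding the columns R e_j ~R gives tr M = 4a^2 - 1 and, from the antisymmetric part, M21 - M12 = -4a*b12, M13 - M31 = 4a*b13, M32 - M23 = -4a*b23.
Here tr M = -2041/7225, so a^2 = (1 + tr M)/4 = 1296/7225 and a = ±36/85. Taking a = 36/85: M21 - M12 = 0, M13 - M31 = -11088/7225, M32 - M23 = 0, giving b12 = 0, b13 = -77/85, b23 = 0, i.e. R = 36/85 - 77/85*e1 e3.
Its e1 e3 coefficient is negative, so report the other preimage -R.
Answer: -36/85 + 77/85*e1 e3. Note: both R and -R realise this M (trace -2041/7225); the covering map identifies them, and the e1 e3-coefficient sign is the tie-breaker.


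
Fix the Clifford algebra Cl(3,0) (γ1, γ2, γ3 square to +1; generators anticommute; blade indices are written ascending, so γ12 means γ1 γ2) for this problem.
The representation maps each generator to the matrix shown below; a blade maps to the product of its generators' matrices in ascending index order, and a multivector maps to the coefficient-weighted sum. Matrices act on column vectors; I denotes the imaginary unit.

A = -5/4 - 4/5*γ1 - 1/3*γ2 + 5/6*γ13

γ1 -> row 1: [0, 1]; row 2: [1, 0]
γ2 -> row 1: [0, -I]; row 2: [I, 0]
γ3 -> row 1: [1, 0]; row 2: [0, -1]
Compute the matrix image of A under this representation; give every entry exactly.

Bivector images (products of the table entries): rho(γ13) = rho(γ1)rho(γ3) = row 1: [0, -1]; row 2: [1, 0].
M = (-5/4)*1 + (-4/5)*rho(γ1) + (-1/3)*rho(γ2) + (5/6)*rho(γ13), summed entrywise (1 is the identity matrix):
Answer: row 1: [-5/4, -49/30 + I/3]; row 2: [1/30 - I/3, -5/4]


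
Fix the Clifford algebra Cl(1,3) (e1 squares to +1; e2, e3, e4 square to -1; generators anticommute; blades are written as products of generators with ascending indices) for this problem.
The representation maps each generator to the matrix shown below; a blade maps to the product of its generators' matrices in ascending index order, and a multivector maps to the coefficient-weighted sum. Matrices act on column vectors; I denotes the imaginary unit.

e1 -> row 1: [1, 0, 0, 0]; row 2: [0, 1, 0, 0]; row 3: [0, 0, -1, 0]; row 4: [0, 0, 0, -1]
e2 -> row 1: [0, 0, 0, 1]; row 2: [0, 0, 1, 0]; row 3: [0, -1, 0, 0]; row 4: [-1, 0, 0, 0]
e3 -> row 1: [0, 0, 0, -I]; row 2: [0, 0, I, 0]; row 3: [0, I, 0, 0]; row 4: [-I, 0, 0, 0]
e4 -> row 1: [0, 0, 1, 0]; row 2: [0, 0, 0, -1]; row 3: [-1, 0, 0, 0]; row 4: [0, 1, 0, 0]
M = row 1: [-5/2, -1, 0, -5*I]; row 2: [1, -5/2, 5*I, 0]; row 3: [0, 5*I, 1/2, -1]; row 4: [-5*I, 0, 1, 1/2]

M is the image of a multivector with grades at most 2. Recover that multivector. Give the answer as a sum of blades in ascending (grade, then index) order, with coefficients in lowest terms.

Method: the blade images are trace-orthogonal — tr(rho(e_A) rho(e_B)^-1) = 4 if A = B and 0 otherwise — and rho(e_A)^-1 = (e_A)^2 * rho(e_A) with (e_A)^2 = +1 or -1, so the coefficient of e_A in the preimage is (e_A)^2 * tr(M rho(e_A))/4.
Nonzero projections over blades of grade <= 2: 1: (1)^2 = +1, tr(M 1) = -4, coefficient -1; e1: (e1)^2 = +1, tr(M rho(e1)) = -6, coefficient -3/2; e3: (e3)^2 = -1, tr(M rho(e3)) = -20, coefficient 5; e2 e4: (e2 e4)^2 = -1, tr(M rho(e2 e4)) = 4, coefficient -1. Every other blade of grade <= 2 projects to 0.
Answer: -1 - 3/2*e1 + 5*e3 - e2 e4


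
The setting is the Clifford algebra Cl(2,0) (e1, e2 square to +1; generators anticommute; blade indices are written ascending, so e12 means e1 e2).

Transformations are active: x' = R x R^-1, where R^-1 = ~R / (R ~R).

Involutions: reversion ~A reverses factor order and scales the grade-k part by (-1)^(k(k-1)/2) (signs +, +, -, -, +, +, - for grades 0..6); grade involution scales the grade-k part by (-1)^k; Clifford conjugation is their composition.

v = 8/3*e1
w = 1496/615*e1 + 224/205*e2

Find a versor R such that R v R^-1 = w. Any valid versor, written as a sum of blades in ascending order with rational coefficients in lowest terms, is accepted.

Reasoning: v^2 = w^2 = 64/9 since conjugation preserves the quadratic form; R = v + w = 3136/615*e1 + 224/205*e2 is then valid when invertible, keeping its own part and reversing (v - w)/2.
Answer: 3136/615*e1 + 224/205*e2


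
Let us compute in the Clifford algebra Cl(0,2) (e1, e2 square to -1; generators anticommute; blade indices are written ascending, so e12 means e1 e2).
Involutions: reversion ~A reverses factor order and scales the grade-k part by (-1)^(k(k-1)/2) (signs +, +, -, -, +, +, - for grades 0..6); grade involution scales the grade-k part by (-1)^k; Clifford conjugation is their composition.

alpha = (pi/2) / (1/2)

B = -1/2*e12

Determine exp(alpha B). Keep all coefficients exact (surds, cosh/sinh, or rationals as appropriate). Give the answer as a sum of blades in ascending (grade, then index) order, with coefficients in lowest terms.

B^2 = (-1/2)^2*(e12)^2 = 1/4*(-1) = -1/4 (a basis 2-blade squares to minus the product of its generators' squares).
B^2 = -1/4 — B^2 < 0, so the exponential closes trigonometrically: l = 1/2, alpha*l = pi/2, so exp(alpha B) = cos(pi/2) + (sin(pi/2)/(1/2))*B = 0 + (2)*B.
Answer: -e12


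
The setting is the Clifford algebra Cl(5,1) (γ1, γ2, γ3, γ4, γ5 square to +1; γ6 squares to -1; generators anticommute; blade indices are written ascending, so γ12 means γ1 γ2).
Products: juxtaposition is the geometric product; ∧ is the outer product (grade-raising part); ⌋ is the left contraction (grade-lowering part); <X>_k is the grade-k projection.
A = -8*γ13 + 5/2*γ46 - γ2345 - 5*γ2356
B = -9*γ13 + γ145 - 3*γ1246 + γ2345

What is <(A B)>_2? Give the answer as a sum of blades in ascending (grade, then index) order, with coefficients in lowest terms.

step 1: -73 - 15/2*γ12 - 5*γ46 + γ123 + 5/2*γ156 + 8*γ345 + 17*γ1245 + 45*γ1256 + 15*γ1345 - 45/2*γ1346 + 3*γ1356 + 24*γ2346 + 5/2*γ2356 + 5*γ12346
step 2: -15/2*γ12 - 5*γ46
Answer: -15/2*γ12 - 5*γ46


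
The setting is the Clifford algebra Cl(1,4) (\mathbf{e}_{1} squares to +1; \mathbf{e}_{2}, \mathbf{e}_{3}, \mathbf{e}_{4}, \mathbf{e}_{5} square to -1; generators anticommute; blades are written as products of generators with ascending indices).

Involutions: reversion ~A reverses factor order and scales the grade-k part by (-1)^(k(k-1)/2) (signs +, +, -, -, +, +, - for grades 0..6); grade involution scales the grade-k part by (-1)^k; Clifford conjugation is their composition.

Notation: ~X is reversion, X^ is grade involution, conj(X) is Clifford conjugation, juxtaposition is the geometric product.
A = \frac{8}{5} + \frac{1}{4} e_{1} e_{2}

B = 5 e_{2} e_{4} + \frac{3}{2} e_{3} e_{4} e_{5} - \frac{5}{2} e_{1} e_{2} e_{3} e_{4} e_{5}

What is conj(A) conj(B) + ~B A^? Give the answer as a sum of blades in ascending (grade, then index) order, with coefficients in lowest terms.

first term: -\frac{5}{4} e_{1} e_{4} - 8 e_{2} e_{4} + \frac{71}{40} e_{3} e_{4} e_{5} + \frac{29}{8} e_{1} e_{2} e_{3} e_{4} e_{5}
second term: -\frac{5}{4} e_{1} e_{4} - 8 e_{2} e_{4} - \frac{121}{40} e_{3} e_{4} e_{5} - \frac{35}{8} e_{1} e_{2} e_{3} e_{4} e_{5}
Answer: -\frac{5}{2} e_{1} e_{4} - 16 e_{2} e_{4} - \frac{5}{4} e_{3} e_{4} e_{5} - \frac{3}{4} e_{1} e_{2} e_{3} e_{4} e_{5}


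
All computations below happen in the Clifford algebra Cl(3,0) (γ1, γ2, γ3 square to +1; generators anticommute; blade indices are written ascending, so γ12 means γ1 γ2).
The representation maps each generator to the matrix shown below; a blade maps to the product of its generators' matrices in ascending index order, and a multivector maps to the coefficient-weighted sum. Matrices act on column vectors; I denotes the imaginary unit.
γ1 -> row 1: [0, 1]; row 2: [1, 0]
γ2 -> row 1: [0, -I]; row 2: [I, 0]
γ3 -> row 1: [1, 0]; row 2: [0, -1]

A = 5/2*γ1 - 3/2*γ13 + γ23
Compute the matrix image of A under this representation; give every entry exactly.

Bivector images (products of the table entries): rho(γ13) = rho(γ1)rho(γ3) = row 1: [0, -1]; row 2: [1, 0]; rho(γ23) = rho(γ2)rho(γ3) = row 1: [0, I]; row 2: [I, 0].
M = (5/2)*rho(γ1) + (-3/2)*rho(γ13) + (1)*rho(γ23), summed entrywise:
Answer: row 1: [0, 4 + I]; row 2: [1 + I, 0]


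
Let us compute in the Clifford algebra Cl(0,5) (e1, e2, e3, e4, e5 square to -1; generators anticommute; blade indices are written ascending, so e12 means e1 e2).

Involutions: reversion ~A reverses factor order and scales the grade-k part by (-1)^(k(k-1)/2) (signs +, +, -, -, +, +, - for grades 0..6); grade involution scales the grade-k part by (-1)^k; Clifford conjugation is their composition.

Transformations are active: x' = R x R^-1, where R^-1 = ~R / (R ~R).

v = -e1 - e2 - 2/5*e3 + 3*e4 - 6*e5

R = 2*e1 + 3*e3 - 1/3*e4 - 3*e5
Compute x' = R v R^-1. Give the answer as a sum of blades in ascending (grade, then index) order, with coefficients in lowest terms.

~R = 2*e1 + 3*e3 - 1/3*e4 - 3*e5, and R ~R = -199/9, so R^-1 = ~R / (-199/9).
R v = -69/5 - 2*e12 + 11/5*e13 + 17/3*e14 - 15*e15 + 3*e23 - 1/3*e24 - 3*e25 + 133/15*e34 - 96/5*e35 + 11*e45
Answer: 3479/995*e1 + e2 + 4124/995*e3 - 3399/995*e4 + 2244/995*e5


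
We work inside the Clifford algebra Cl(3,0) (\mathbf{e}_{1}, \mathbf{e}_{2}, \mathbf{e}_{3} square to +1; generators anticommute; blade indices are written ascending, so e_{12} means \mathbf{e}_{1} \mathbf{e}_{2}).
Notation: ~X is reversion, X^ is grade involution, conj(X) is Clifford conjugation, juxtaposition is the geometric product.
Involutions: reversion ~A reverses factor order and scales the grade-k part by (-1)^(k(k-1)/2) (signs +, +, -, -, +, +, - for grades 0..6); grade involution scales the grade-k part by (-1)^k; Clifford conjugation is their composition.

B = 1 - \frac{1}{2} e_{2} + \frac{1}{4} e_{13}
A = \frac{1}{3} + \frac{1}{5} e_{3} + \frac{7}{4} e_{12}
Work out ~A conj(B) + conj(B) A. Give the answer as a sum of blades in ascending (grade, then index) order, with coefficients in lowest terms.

first term: \frac{1}{3} - \frac{33}{40} e_{1} + \frac{1}{6} e_{2} + \frac{1}{5} e_{3} - \frac{7}{4} e_{12} - \frac{1}{12} e_{13} - \frac{43}{80} e_{23}
second term: \frac{1}{3} - \frac{37}{40} e_{1} + \frac{1}{6} e_{2} + \frac{1}{5} e_{3} + \frac{7}{4} e_{12} - \frac{1}{12} e_{13} - \frac{27}{80} e_{23}
Answer: \frac{2}{3} - \frac{7}{4} e_{1} + \frac{1}{3} e_{2} + \frac{2}{5} e_{3} - \frac{1}{6} e_{13} - \frac{7}{8} e_{23}
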